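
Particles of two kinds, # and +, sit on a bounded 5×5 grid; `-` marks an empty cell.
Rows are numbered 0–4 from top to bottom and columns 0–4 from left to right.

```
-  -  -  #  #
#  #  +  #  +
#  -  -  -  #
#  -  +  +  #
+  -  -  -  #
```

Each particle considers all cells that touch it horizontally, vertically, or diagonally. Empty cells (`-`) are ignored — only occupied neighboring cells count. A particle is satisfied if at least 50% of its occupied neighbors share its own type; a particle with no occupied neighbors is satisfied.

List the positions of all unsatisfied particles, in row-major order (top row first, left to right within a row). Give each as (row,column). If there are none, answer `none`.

Row 0: (0,3)# 2/4 ✓ · (0,4)# 2/3 ✓
Row 1: (1,0)# 2/2 ✓ · (1,1)# 2/3 ✓ · (1,2)+ 0/3 ✗ · (1,3)# 3/5 ✓ · (1,4)+ 0/4 ✗
Row 2: (2,0)# 3/3 ✓ · (2,4)# 2/4 ✓
Row 3: (3,0)# 1/2 ✓ · (3,2)+ 1/1 ✓ · (3,3)+ 1/4 ✗ · (3,4)# 2/3 ✓
Row 4: (4,0)+ 0/1 ✗ · (4,4)# 1/2 ✓

(1,2), (1,4), (3,3), (4,0)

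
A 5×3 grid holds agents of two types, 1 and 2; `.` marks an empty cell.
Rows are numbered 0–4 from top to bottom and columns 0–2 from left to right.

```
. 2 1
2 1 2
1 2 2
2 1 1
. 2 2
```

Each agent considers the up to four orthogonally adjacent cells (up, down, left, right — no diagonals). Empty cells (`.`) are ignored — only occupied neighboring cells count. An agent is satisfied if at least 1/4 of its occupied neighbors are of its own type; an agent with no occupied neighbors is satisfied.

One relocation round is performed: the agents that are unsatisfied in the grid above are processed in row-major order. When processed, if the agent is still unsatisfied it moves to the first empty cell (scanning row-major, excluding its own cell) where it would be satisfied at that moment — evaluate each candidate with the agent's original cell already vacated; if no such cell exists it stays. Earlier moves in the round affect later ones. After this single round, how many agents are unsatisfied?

Initially unsatisfied (in order): (0,1), (0,2), (1,0), (1,1), (2,0), (3,0).
  (0,1) → (0,0).
  (0,2) → (0,1).
  (1,0): now satisfied by earlier moves; stays.
  (1,1): now satisfied by earlier moves; stays.
  (2,0) → (0,2).
  (3,0) → (2,0).
Resulting grid:
2 1 1
2 1 2
2 2 2
. 1 1
. 2 2
All satisfied now.

0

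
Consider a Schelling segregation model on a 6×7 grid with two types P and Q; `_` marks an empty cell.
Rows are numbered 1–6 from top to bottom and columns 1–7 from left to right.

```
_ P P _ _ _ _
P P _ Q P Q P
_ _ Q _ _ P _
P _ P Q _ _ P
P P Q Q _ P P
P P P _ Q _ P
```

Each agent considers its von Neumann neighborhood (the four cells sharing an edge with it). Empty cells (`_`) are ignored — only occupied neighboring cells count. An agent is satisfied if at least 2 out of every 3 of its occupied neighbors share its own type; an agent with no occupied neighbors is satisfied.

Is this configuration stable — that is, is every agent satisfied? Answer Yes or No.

Row 1: (1,2)P 2/2 ✓ · (1,3)P 1/1 ✓
Row 2: (2,1)P 1/1 ✓ · (2,2)P 2/2 ✓ · (2,4)Q 0/1 ✗ · (2,5)P 0/2 ✗ · (2,6)Q 0/3 ✗ · (2,7)P 0/1 ✗
Row 3: (3,3)Q 0/1 ✗ · (3,6)P 0/1 ✗
Row 4: (4,1)P 1/1 ✓ · (4,3)P 0/3 ✗ · (4,4)Q 1/2 ✗ · (4,7)P 1/1 ✓
Row 5: (5,1)P 3/3 ✓ · (5,2)P 2/3 ✓ · (5,3)Q 1/4 ✗ · (5,4)Q 2/2 ✓ · (5,6)P 1/1 ✓ · (5,7)P 3/3 ✓
Row 6: (6,1)P 2/2 ✓ · (6,2)P 3/3 ✓ · (6,3)P 1/2 ✗ · (6,5)Q 0/0 ✓ · (6,7)P 1/1 ✓
For instance (2,4) has only 0/1 same-type neighbors, below 2/3.

No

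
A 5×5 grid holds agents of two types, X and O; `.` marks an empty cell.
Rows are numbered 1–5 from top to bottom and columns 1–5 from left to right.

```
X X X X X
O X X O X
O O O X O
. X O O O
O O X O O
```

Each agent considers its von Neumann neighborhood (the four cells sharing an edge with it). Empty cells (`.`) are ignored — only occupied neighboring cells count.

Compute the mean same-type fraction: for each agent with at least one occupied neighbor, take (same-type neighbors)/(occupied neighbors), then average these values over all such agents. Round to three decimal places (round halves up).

0.559

Row 1: (1,1)X 1/2 · (1,2)X 3/3 · (1,3)X 3/3 · (1,4)X 2/3 · (1,5)X 2/2
Row 2: (2,1)O 1/3 · (2,2)X 2/4 · (2,3)X 2/4 · (2,4)O 0/4 · (2,5)X 1/3
Row 3: (3,1)O 2/2 · (3,2)O 2/4 · (3,3)O 2/4 · (3,4)X 0/4 · (3,5)O 1/3
Row 4: (4,2)X 0/3 · (4,3)O 2/4 · (4,4)O 3/4 · (4,5)O 3/3
Row 5: (5,1)O 1/1 · (5,2)O 1/3 · (5,3)X 0/3 · (5,4)O 2/3 · (5,5)O 2/2
Sum over 24 agents: 1/2 + 3/3 + 3/3 + 2/3 + 2/2 + 1/3 + 2/4 + 2/4 + 0/4 + 1/3 + 2/2 + 2/4 + 2/4 + 0/4 + 1/3 + 0/3 + 2/4 + 3/4 + 3/3 + 1/1 + 1/3 + 0/3 + 2/3 + 2/2 = 161/12; mean = 161/12 ÷ 24 = 161/288 = 0.559027… → 0.559.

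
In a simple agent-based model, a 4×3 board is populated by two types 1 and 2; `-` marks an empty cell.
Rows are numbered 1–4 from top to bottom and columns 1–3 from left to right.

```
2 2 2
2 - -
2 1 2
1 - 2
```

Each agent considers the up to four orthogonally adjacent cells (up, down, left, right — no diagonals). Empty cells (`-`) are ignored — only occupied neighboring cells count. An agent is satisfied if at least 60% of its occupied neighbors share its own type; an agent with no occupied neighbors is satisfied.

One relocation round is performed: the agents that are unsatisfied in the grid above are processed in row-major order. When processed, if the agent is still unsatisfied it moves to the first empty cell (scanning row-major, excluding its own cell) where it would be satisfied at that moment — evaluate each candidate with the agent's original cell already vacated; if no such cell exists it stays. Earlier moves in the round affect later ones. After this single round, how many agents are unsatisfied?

1

Initially unsatisfied (in order): (3,1), (3,2), (3,3), (4,1).
  (3,1) → (2,2).
  (3,2): no empty cell satisfies it; stays.
  (3,3) → (2,3).
  (4,1): now satisfied by earlier moves; stays.
Resulting grid:
2 2 2
2 2 2
- 1 -
1 - 2
Unsatisfied now: (3,2).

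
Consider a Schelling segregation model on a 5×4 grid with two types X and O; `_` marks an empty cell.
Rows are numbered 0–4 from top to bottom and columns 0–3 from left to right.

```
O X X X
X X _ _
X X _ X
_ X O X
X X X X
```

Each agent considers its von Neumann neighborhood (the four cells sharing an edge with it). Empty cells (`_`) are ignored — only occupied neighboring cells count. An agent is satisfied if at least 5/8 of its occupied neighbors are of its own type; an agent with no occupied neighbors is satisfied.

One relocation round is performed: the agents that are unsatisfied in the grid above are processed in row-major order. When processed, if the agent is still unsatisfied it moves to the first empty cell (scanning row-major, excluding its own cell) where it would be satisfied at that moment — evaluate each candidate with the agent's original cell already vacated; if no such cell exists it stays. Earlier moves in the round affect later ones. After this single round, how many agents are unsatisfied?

Initially unsatisfied (in order): (0,0), (3,2).
  (0,0): no empty cell satisfies it; stays.
  (3,2): no empty cell satisfies it; stays.
Resulting grid:
O X X X
X X _ _
X X _ X
_ X O X
X X X X
Unsatisfied now: (0,0), (3,2).

2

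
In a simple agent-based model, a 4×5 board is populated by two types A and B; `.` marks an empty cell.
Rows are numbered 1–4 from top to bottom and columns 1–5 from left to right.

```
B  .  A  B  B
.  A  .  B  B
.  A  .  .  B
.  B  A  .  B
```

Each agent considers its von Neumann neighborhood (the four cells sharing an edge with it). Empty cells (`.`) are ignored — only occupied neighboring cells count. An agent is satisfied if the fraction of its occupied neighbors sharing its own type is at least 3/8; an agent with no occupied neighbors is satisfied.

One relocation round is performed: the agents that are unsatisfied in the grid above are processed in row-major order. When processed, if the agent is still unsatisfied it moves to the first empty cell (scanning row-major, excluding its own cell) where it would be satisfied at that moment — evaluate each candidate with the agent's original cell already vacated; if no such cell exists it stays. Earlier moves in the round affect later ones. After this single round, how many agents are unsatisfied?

2

Initially unsatisfied (in order): (1,3), (4,2), (4,3).
  (1,3) → (1,2).
  (4,2) → (1,3).
  (4,3): now satisfied by earlier moves; stays.
Resulting grid:
B A B B B
. A . B B
. A . . B
. . A . B
Unsatisfied now: (1,1), (1,2).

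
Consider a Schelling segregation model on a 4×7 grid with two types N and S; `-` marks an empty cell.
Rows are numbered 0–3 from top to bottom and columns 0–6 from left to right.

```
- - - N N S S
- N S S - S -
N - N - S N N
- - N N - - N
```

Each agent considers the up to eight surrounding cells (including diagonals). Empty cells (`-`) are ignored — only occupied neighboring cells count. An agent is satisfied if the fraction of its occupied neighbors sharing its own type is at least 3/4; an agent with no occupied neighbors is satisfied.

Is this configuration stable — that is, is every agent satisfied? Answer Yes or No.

No

Row 0: (0,3)N 1/3 not · (0,4)N 1/4 not · (0,5)S 2/3 not · (0,6)S 2/2 satisfied
Row 1: (1,1)N 2/3 not · (1,2)S 1/4 not · (1,3)S 2/5 not · (1,5)S 3/6 not
Row 2: (2,0)N 1/1 satisfied · (2,2)N 3/5 not · (2,4)S 2/4 not · (2,5)N 2/4 not · (2,6)N 2/3 not
Row 3: (3,2)N 2/2 satisfied · (3,3)N 2/3 not · (3,6)N 2/2 satisfied
For instance (0,3) has only 1/3 same-type neighbors, below 3/4.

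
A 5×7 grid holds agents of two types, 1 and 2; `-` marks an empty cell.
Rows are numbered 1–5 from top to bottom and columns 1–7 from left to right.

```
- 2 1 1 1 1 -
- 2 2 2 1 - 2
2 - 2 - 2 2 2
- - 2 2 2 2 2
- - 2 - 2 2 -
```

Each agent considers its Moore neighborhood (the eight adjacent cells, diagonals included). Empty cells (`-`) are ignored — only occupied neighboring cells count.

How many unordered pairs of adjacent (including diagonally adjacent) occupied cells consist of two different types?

Scan each occupied cell's neighbors to the right and below (and the two forward diagonals) so each pair is counted once.
From row 1: 8 unlike of 16 pairs (running 8/16).
From row 2: 3 unlike of 12 pairs (running 11/28).
From row 3: 0 unlike of 12 pairs (running 11/40).
From row 4: 0 unlike of 12 pairs (running 11/52).
From row 5: 0 unlike of 1 pairs (running 11/53).
Total adjacent occupied pairs: 53; unlike-type pairs: 11.

11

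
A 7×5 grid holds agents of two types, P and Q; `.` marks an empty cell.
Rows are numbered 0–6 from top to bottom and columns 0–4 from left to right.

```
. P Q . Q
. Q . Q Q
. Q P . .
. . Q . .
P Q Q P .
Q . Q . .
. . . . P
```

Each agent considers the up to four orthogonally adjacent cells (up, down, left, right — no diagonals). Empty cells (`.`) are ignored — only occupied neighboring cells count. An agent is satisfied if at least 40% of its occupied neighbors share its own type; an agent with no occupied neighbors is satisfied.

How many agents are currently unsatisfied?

(0,1)P 0/2 ✗
(0,2)Q 0/1 ✗
(0,4)Q 1/1 ✓
(1,1)Q 1/2 ✓
(1,3)Q 1/1 ✓
(1,4)Q 2/2 ✓
(2,1)Q 1/2 ✓
(2,2)P 0/2 ✗
(3,2)Q 1/2 ✓
(4,0)P 0/2 ✗
(4,1)Q 1/2 ✓
(4,2)Q 3/4 ✓
(4,3)P 0/1 ✗
(5,0)Q 0/1 ✗
(5,2)Q 1/1 ✓
(6,4)P 0/0 ✓
Unsatisfied: (0,1), (0,2), (2,2), (4,0), (4,3), (5,0) — 6 in total.

6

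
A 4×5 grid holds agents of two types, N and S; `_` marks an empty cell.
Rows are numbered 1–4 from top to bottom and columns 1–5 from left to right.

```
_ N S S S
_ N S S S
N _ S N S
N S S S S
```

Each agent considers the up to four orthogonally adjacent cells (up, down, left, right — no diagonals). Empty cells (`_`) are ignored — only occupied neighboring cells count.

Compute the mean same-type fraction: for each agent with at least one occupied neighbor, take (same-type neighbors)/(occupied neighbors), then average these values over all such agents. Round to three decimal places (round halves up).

Row 1: (1,2)N 1/2 · (1,3)S 2/3 · (1,4)S 3/3 · (1,5)S 2/2
Row 2: (2,2)N 1/2 · (2,3)S 3/4 · (2,4)S 3/4 · (2,5)S 3/3
Row 3: (3,1)N 1/1 · (3,3)S 2/3 · (3,4)N 0/4 · (3,5)S 2/3
Row 4: (4,1)N 1/2 · (4,2)S 1/2 · (4,3)S 3/3 · (4,4)S 2/3 · (4,5)S 2/2
Sum over 17 agents: 1/2 + 2/3 + 3/3 + 2/2 + 1/2 + 3/4 + 3/4 + 3/3 + 1/1 + 2/3 + 0/4 + 2/3 + 1/2 + 1/2 + 3/3 + 2/3 + 2/2 = 73/6; mean = 73/6 ÷ 17 = 73/102 = 0.715686… → 0.716.

0.716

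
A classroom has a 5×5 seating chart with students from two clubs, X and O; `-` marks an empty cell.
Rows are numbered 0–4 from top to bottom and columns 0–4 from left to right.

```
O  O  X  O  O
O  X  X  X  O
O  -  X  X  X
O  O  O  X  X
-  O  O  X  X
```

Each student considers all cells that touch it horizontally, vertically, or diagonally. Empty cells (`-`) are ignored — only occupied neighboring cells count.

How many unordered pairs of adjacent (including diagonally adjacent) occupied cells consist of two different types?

20

Scan each occupied cell's neighbors to the right and below (and the two forward diagonals) so each pair is counted once.
Row 0: O(0,0)–O(0,1)= O(0,0)–O(1,0)= O(0,0)–X(1,1)≠ O(0,1)–X(0,2)≠ O(0,1)–X(1,1)≠ O(0,1)–X(1,2)≠ O(0,1)–O(1,0)= X(0,2)–O(0,3)≠ X(0,2)–X(1,2)= X(0,2)–X(1,3)= X(0,2)–X(1,1)= O(0,3)–O(0,4)= O(0,3)–X(1,3)≠ O(0,3)–O(1,4)= O(0,3)–X(1,2)≠ O(0,4)–O(1,4)= O(0,4)–X(1,3)≠  → 8/17 unlike.
Row 1: O(1,0)–X(1,1)≠ O(1,0)–O(2,0)= X(1,1)–X(1,2)= X(1,1)–X(2,2)= X(1,1)–O(2,0)≠ X(1,2)–X(1,3)= X(1,2)–X(2,2)= X(1,2)–X(2,3)= X(1,3)–O(1,4)≠ X(1,3)–X(2,3)= X(1,3)–X(2,4)= X(1,3)–X(2,2)= O(1,4)–X(2,4)≠ O(1,4)–X(2,3)≠  → 5/14 unlike.
Row 2: O(2,0)–O(3,0)= O(2,0)–O(3,1)= X(2,2)–X(2,3)= X(2,2)–O(3,2)≠ X(2,2)–X(3,3)= X(2,2)–O(3,1)≠ X(2,3)–X(2,4)= X(2,3)–X(3,3)= X(2,3)–X(3,4)= X(2,3)–O(3,2)≠ X(2,4)–X(3,4)= X(2,4)–X(3,3)=  → 3/12 unlike.
Row 3: O(3,0)–O(3,1)= O(3,0)–O(4,1)= O(3,1)–O(3,2)= O(3,1)–O(4,1)= O(3,1)–O(4,2)= O(3,2)–X(3,3)≠ O(3,2)–O(4,2)= O(3,2)–X(4,3)≠ O(3,2)–O(4,1)= X(3,3)–X(3,4)= X(3,3)–X(4,3)= X(3,3)–X(4,4)= X(3,3)–O(4,2)≠ X(3,4)–X(4,4)= X(3,4)–X(4,3)=  → 3/15 unlike.
Row 4: O(4,1)–O(4,2)= O(4,2)–X(4,3)≠ X(4,3)–X(4,4)=  → 1/3 unlike.
Total adjacent occupied pairs: 61; unlike-type pairs: 20.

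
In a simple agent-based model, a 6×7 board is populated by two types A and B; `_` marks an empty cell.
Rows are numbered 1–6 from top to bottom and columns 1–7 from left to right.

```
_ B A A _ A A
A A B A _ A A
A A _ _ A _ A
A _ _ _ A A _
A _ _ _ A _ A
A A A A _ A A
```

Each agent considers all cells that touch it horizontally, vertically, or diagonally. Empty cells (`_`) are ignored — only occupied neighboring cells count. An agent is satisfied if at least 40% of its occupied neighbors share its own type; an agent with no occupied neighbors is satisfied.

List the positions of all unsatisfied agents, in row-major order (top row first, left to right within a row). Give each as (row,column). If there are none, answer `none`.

(1,2)B 1/4 ✗
(1,3)A 3/5 ✓
(1,4)A 2/3 ✓
(1,6)A 3/3 ✓
(1,7)A 3/3 ✓
(2,1)A 3/4 ✓
(2,2)A 4/6 ✓
(2,3)B 1/6 ✗
(2,4)A 3/4 ✓
(2,6)A 5/5 ✓
(2,7)A 4/4 ✓
(3,1)A 4/4 ✓
(3,2)A 4/5 ✓
(3,5)A 4/4 ✓
(3,7)A 3/3 ✓
(4,1)A 3/3 ✓
(4,5)A 3/3 ✓
(4,6)A 5/5 ✓
(5,1)A 3/3 ✓
(5,5)A 4/4 ✓
(5,7)A 3/3 ✓
(6,1)A 2/2 ✓
(6,2)A 3/3 ✓
(6,3)A 2/2 ✓
(6,4)A 2/2 ✓
(6,6)A 3/3 ✓
(6,7)A 2/2 ✓

(1,2), (2,3)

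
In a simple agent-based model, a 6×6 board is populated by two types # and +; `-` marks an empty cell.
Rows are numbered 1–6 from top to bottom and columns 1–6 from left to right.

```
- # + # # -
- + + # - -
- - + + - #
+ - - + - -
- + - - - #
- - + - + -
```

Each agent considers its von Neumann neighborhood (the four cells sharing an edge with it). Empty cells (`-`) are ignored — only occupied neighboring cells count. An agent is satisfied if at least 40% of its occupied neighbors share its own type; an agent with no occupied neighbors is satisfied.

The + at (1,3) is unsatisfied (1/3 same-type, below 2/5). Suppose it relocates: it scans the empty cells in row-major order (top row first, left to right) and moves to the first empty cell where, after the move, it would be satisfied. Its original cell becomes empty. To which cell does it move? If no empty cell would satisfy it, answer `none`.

(2,1)

Vacating (1,3). Empty cells in order:
  (1,1): 0/1 same-type → still unsatisfied.
  (1,6): 0/1 same-type → still unsatisfied.
  (2,1): 1/1 same-type → satisfied — stop here.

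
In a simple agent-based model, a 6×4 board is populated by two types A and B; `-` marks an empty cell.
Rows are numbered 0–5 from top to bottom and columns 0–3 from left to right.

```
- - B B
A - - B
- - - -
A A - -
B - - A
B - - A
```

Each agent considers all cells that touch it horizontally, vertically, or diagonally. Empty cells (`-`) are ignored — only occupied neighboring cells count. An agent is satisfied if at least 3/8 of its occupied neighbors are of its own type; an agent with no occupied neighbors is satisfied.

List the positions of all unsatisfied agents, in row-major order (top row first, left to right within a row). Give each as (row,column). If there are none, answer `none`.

(0,2)B 2/2 ✓
(0,3)B 2/2 ✓
(1,0)A 0/0 ✓
(1,3)B 2/2 ✓
(3,0)A 1/2 ✓
(3,1)A 1/2 ✓
(4,0)B 1/3 ✗
(4,3)A 1/1 ✓
(5,0)B 1/1 ✓
(5,3)A 1/1 ✓

(4,0)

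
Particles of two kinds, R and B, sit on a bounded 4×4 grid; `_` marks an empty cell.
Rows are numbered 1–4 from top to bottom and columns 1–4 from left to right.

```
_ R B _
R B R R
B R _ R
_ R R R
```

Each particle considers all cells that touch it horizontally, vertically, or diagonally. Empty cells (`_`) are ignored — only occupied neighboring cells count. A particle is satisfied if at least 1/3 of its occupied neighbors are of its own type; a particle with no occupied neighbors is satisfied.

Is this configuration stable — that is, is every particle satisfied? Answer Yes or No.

No

Row 1: (1,2)R 2/4 ok · (1,3)B 1/4 unhappy
Row 2: (2,1)R 2/4 ok · (2,2)B 2/6 ok · (2,3)R 4/6 ok · (2,4)R 2/3 ok
Row 3: (3,1)B 1/4 unhappy · (3,2)R 4/6 ok · (3,4)R 4/4 ok
Row 4: (4,2)R 2/3 ok · (4,3)R 4/4 ok · (4,4)R 2/2 ok
For instance (1,3) has only 1/4 same-type neighbors, below 1/3.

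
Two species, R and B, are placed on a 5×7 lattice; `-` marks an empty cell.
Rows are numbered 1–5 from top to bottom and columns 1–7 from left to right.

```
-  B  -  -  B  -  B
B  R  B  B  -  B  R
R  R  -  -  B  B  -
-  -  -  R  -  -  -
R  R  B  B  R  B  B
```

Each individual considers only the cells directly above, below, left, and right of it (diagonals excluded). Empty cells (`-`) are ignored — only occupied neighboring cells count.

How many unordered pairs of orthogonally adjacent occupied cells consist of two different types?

10

Scan each occupied cell's neighbors to the right and below so each pair is counted once.
Row 1: B(1,2)–R(2,2)≠ B(1,7)–R(2,7)≠  → 2/2 unlike.
Row 2: B(2,1)–R(2,2)≠ B(2,1)–R(3,1)≠ R(2,2)–B(2,3)≠ R(2,2)–R(3,2)= B(2,3)–B(2,4)= B(2,6)–R(2,7)≠ B(2,6)–B(3,6)=  → 4/7 unlike.
Row 3: R(3,1)–R(3,2)= B(3,5)–B(3,6)=  → 0/2 unlike.
Row 4: R(4,4)–B(5,4)≠  → 1/1 unlike.
Row 5: R(5,1)–R(5,2)= R(5,2)–B(5,3)≠ B(5,3)–B(5,4)= B(5,4)–R(5,5)≠ R(5,5)–B(5,6)≠ B(5,6)–B(5,7)=  → 3/6 unlike.
Total adjacent occupied pairs: 18; unlike-type pairs: 10.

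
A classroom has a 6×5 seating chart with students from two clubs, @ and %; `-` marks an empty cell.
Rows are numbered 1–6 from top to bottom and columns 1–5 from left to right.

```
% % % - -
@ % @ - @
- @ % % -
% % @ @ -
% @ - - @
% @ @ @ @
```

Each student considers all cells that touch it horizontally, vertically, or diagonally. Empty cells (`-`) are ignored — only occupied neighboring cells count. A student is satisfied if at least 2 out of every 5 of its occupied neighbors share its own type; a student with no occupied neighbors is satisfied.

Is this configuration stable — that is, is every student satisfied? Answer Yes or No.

Row 1: (1,1)% 2/3 satisfied · (1,2)% 3/5 satisfied · (1,3)% 2/3 satisfied
Row 2: (2,1)@ 1/4 not · (2,2)% 4/7 satisfied · (2,3)@ 1/6 not · (2,5)@ 0/1 not
Row 3: (3,2)@ 3/7 satisfied · (3,3)% 3/7 satisfied · (3,4)% 1/5 not
Row 4: (4,1)% 2/4 satisfied · (4,2)% 3/6 satisfied · (4,3)@ 3/6 satisfied · (4,4)@ 2/4 satisfied
Row 5: (5,1)% 3/5 satisfied · (5,2)@ 3/7 satisfied · (5,5)@ 3/3 satisfied
Row 6: (6,1)% 1/3 not · (6,2)@ 2/4 satisfied · (6,3)@ 3/3 satisfied · (6,4)@ 3/3 satisfied · (6,5)@ 2/2 satisfied
For instance (2,1) has only 1/4 same-type neighbors, below 2/5.

No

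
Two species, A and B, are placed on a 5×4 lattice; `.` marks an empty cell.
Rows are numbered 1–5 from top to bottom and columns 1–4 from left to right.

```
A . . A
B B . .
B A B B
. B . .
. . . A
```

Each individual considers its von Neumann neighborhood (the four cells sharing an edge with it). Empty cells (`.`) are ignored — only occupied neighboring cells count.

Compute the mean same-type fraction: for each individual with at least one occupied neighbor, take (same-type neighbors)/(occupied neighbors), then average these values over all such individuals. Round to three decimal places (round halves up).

Row 1: (1,1)A 0/1 · (1,4)A — no occupied neighbors
Row 2: (2,1)B 2/3 · (2,2)B 1/2
Row 3: (3,1)B 1/2 · (3,2)A 0/4 · (3,3)B 1/2 · (3,4)B 1/1
Row 4: (4,2)B 0/1
Row 5: (5,4)A — no occupied neighbors
Sum over 8 individuals: 0/1 + 2/3 + 1/2 + 1/2 + 0/4 + 1/2 + 1/1 + 0/1 = 19/6; mean = 19/6 ÷ 8 = 19/48 = 0.395833… → 0.396.

0.396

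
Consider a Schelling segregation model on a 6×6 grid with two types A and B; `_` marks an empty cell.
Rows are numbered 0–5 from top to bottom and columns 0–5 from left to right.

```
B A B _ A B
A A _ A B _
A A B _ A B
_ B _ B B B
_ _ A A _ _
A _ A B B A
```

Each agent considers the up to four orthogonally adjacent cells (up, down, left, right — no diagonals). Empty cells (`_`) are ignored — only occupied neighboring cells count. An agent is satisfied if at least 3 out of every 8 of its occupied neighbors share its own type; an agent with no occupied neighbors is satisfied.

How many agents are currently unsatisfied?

(0,0)B 0/2 ✗
(0,1)A 1/3 ✗
(0,2)B 0/1 ✗
(0,4)A 0/2 ✗
(0,5)B 0/1 ✗
(1,0)A 2/3 ✓
(1,1)A 3/3 ✓
(1,3)A 0/1 ✗
(1,4)B 0/3 ✗
(2,0)A 2/2 ✓
(2,1)A 2/4 ✓
(2,2)B 0/1 ✗
(2,4)A 0/3 ✗
(2,5)B 1/2 ✓
(3,1)B 0/1 ✗
(3,3)B 1/2 ✓
(3,4)B 2/3 ✓
(3,5)B 2/2 ✓
(4,2)A 2/2 ✓
(4,3)A 1/3 ✗
(5,0)A 0/0 ✓
(5,2)A 1/2 ✓
(5,3)B 1/3 ✗
(5,4)B 1/2 ✓
(5,5)A 0/1 ✗
Unsatisfied: (0,0), (0,1), (0,2), (0,4), (0,5), (1,3), (1,4), (2,2), (2,4), (3,1), (4,3), (5,3), (5,5) — 13 in total.

13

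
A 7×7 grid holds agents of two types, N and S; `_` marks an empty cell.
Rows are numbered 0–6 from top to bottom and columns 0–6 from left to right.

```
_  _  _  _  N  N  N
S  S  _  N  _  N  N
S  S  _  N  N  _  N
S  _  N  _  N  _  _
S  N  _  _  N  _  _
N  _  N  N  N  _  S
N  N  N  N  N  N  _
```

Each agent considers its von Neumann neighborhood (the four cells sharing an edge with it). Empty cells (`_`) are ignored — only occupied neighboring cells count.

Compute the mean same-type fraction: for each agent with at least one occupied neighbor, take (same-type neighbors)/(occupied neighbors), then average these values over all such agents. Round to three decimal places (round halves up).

Row 0: (0,4)N 1/1 · (0,5)N 3/3 · (0,6)N 2/2
Row 1: (1,0)S 2/2 · (1,1)S 2/2 · (1,3)N 1/1 · (1,5)N 2/2 · (1,6)N 3/3
Row 2: (2,0)S 3/3 · (2,1)S 2/2 · (2,3)N 2/2 · (2,4)N 2/2 · (2,6)N 1/1
Row 3: (3,0)S 2/2 · (3,2)N — no occupied neighbors · (3,4)N 2/2
Row 4: (4,0)S 1/3 · (4,1)N 0/1 · (4,4)N 2/2
Row 5: (5,0)N 1/2 · (5,2)N 2/2 · (5,3)N 3/3 · (5,4)N 3/3 · (5,6)S — no occupied neighbors
Row 6: (6,0)N 2/2 · (6,1)N 2/2 · (6,2)N 3/3 · (6,3)N 3/3 · (6,4)N 3/3 · (6,5)N 1/1
Sum over 28 agents: 1/1 + 3/3 + 2/2 + 2/2 + 2/2 + 1/1 + 2/2 + 3/3 + 3/3 + 2/2 + 2/2 + 2/2 + 1/1 + 2/2 + 2/2 + 1/3 + 0/1 + 2/2 + 1/2 + 2/2 + 3/3 + 3/3 + 2/2 + 2/2 + 3/3 + 3/3 + 3/3 + 1/1 = 155/6; mean = 155/6 ÷ 28 = 155/168 = 0.922619… → 0.923.

0.923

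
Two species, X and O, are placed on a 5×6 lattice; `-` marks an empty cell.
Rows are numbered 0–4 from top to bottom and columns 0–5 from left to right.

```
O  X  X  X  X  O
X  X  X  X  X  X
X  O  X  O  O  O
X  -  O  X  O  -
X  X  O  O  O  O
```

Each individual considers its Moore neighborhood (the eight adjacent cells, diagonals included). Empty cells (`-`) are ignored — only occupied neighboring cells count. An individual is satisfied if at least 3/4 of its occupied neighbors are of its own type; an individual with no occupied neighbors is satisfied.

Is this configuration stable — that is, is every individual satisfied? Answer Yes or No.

No

(0,0)O 0/3 ✗
(0,1)X 4/5 ✓
(0,2)X 5/5 ✓
(0,3)X 5/5 ✓
(0,4)X 4/5 ✓
(0,5)O 0/3 ✗
(1,0)X 3/5 ✗
(1,1)X 6/8 ✓
(1,2)X 6/8 ✓
(1,3)X 6/8 ✓
(1,4)X 4/8 ✗
(1,5)X 2/5 ✗
(2,0)X 3/4 ✓
(2,1)O 1/7 ✗
(2,2)X 4/7 ✗
(2,3)O 3/8 ✗
(2,4)O 3/7 ✗
(2,5)O 2/4 ✗
(3,0)X 3/4 ✓
(3,2)O 4/7 ✗
(3,3)X 1/8 ✗
(3,4)O 6/7 ✓
(4,0)X 2/2 ✓
(4,1)X 2/4 ✗
(4,2)O 2/4 ✗
(4,3)O 4/5 ✓
(4,4)O 3/4 ✓
(4,5)O 2/2 ✓
For instance (0,0) has only 0/3 same-type neighbors, below 3/4.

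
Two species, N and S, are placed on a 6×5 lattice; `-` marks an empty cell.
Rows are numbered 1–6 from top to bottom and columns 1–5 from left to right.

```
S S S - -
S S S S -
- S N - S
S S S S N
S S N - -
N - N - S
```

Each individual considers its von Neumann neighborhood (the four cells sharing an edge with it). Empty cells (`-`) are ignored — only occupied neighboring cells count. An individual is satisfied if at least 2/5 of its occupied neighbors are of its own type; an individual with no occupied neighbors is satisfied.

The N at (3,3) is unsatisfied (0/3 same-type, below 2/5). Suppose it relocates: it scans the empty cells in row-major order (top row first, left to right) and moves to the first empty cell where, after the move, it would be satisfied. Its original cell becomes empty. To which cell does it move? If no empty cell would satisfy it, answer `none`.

(1,5)

Vacating (3,3). Empty cells in order:
  (1,4): 0/2 same-type → still unsatisfied.
  (1,5): 0/0 same-type → satisfied — stop here.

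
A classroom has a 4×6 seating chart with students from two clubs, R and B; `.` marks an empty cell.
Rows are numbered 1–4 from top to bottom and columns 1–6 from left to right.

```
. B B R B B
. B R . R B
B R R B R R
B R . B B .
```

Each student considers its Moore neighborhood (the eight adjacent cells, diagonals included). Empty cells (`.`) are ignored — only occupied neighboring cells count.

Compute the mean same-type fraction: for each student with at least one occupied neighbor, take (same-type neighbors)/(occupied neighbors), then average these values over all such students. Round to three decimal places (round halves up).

0.478

(1,2)B 2/3
(1,3)B 2/4
(1,4)R 2/4
(1,5)B 2/4
(1,6)B 2/3
(2,2)B 3/6
(2,3)R 3/7
(2,5)R 3/7
(2,6)B 2/5
(3,1)B 2/4
(3,2)R 3/6
(3,3)R 3/6
(3,4)B 2/6
(3,5)R 2/6
(3,6)R 2/4
(4,1)B 1/3
(4,2)R 2/4
(4,4)B 2/4
(4,5)B 2/4
Sum over 19 students: 2/3 + 2/4 + 2/4 + 2/4 + 2/3 + 3/6 + 3/7 + 3/7 + 2/5 + 2/4 + 3/6 + 3/6 + 2/6 + 2/6 + 2/4 + 1/3 + 2/4 + 2/4 + 2/4 = 1909/210; mean = 1909/210 ÷ 19 = 1909/3990 = 0.478446… → 0.478.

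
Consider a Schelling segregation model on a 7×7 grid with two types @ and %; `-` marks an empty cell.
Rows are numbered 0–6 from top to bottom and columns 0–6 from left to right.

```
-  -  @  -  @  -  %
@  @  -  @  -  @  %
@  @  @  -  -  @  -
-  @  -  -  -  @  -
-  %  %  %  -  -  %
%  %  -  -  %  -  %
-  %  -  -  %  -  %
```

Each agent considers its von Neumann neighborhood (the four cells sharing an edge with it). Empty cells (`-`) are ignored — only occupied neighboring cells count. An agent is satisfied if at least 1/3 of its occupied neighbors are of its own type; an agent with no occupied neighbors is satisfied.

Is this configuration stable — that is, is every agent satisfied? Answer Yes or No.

Yes

Row 0: (0,2)@ 0/0 ok · (0,4)@ 0/0 ok · (0,6)% 1/1 ok
Row 1: (1,0)@ 2/2 ok · (1,1)@ 2/2 ok · (1,3)@ 0/0 ok · (1,5)@ 1/2 ok · (1,6)% 1/2 ok
Row 2: (2,0)@ 2/2 ok · (2,1)@ 4/4 ok · (2,2)@ 1/1 ok · (2,5)@ 2/2 ok
Row 3: (3,1)@ 1/2 ok · (3,5)@ 1/1 ok
Row 4: (4,1)% 2/3 ok · (4,2)% 2/2 ok · (4,3)% 1/1 ok · (4,6)% 1/1 ok
Row 5: (5,0)% 1/1 ok · (5,1)% 3/3 ok · (5,4)% 1/1 ok · (5,6)% 2/2 ok
Row 6: (6,1)% 1/1 ok · (6,4)% 1/1 ok · (6,6)% 1/1 ok
All meet the threshold, so the configuration is stable.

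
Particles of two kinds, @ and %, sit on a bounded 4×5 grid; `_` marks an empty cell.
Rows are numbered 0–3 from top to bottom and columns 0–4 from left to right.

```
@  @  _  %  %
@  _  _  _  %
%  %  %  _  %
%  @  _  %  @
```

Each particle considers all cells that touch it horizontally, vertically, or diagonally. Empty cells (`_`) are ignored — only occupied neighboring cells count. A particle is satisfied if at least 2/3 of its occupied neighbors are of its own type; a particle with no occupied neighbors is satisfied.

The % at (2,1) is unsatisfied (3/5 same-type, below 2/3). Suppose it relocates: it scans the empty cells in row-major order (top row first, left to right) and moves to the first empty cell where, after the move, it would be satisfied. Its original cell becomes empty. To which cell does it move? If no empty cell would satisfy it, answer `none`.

(1,2)

Vacating (2,1). Empty cells in order:
  (0,2): 1/2 same-type → still unsatisfied.
  (1,1): 2/5 same-type → still unsatisfied.
  (1,2): 2/3 same-type → satisfied — stop here.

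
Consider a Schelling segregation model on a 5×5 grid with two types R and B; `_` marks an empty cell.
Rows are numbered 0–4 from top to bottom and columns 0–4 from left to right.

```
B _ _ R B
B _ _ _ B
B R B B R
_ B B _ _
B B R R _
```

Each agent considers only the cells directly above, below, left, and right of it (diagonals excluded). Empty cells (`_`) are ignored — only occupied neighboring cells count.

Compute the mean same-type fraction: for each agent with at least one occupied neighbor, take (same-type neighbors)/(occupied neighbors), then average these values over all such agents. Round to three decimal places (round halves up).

(0,0)B 1/1
(0,3)R 0/1
(0,4)B 1/2
(1,0)B 2/2
(1,4)B 1/2
(2,0)B 1/2
(2,1)R 0/3
(2,2)B 2/3
(2,3)B 1/2
(2,4)R 0/2
(3,1)B 2/3
(3,2)B 2/3
(4,0)B 1/1
(4,1)B 2/3
(4,2)R 1/3
(4,3)R 1/1
Sum over 16 agents: 1/1 + 0/1 + 1/2 + 2/2 + 1/2 + 1/2 + 0/3 + 2/3 + 1/2 + 0/2 + 2/3 + 2/3 + 1/1 + 2/3 + 1/3 + 1/1 = 9; mean = 9 ÷ 16 = 9/16 = 0.5625 → 0.563.

0.563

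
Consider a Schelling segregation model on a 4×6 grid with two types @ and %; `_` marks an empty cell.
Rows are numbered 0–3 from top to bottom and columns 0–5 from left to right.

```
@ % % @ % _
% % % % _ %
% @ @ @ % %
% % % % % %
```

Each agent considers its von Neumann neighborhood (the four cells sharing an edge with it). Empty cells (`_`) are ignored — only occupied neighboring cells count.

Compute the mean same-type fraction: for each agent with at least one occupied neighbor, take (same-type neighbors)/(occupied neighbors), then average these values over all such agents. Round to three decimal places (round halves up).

0.598

(0,0)@ 0/2
(0,1)% 2/3
(0,2)% 2/3
(0,3)@ 0/3
(0,4)% 0/1
(1,0)% 2/3
(1,1)% 3/4
(1,2)% 3/4
(1,3)% 1/3
(1,5)% 1/1
(2,0)% 2/3
(2,1)@ 1/4
(2,2)@ 2/4
(2,3)@ 1/4
(2,4)% 2/3
(2,5)% 3/3
(3,0)% 2/2
(3,1)% 2/3
(3,2)% 2/3
(3,3)% 2/3
(3,4)% 3/3
(3,5)% 2/2
Sum over 22 agents: 0/2 + 2/3 + 2/3 + 0/3 + 0/1 + 2/3 + 3/4 + 3/4 + 1/3 + 1/1 + 2/3 + 1/4 + 2/4 + 1/4 + 2/3 + 3/3 + 2/2 + 2/3 + 2/3 + 2/3 + 3/3 + 2/2 = 79/6; mean = 79/6 ÷ 22 = 79/132 = 0.598484… → 0.598.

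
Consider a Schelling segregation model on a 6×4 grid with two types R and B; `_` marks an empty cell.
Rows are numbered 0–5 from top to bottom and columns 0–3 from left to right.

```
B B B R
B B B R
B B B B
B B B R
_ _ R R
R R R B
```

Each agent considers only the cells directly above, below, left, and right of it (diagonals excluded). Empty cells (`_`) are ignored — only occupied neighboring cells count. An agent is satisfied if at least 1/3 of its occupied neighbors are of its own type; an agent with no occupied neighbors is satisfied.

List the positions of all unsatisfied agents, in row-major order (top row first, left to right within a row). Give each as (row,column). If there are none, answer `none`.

(5,3)

Row 0: (0,0)B 2/2 ok · (0,1)B 3/3 ok · (0,2)B 2/3 ok · (0,3)R 1/2 ok
Row 1: (1,0)B 3/3 ok · (1,1)B 4/4 ok · (1,2)B 3/4 ok · (1,3)R 1/3 ok
Row 2: (2,0)B 3/3 ok · (2,1)B 4/4 ok · (2,2)B 4/4 ok · (2,3)B 1/3 ok
Row 3: (3,0)B 2/2 ok · (3,1)B 3/3 ok · (3,2)B 2/4 ok · (3,3)R 1/3 ok
Row 4: (4,2)R 2/3 ok · (4,3)R 2/3 ok
Row 5: (5,0)R 1/1 ok · (5,1)R 2/2 ok · (5,2)R 2/3 ok · (5,3)B 0/2 unhappy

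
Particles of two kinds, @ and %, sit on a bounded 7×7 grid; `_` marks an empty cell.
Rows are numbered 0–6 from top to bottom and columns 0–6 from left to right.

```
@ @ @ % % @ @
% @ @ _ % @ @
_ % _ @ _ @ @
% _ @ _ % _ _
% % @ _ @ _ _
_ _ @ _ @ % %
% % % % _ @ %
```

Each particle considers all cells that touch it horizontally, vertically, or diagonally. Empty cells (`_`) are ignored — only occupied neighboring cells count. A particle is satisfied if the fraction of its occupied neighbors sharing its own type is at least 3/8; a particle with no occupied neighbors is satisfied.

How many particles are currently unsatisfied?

(0,0)@ 2/3 ✓
(0,1)@ 4/5 ✓
(0,2)@ 3/4 ✓
(0,3)% 2/4 ✓
(0,4)% 2/4 ✓
(0,5)@ 3/5 ✓
(0,6)@ 3/3 ✓
(1,0)% 1/4 ✗
(1,1)@ 4/6 ✓
(1,2)@ 4/6 ✓
(1,4)% 2/6 ✗
(1,5)@ 5/7 ✓
(1,6)@ 5/5 ✓
(2,1)% 2/5 ✓
(2,3)@ 2/4 ✓
(2,5)@ 3/5 ✓
(2,6)@ 3/3 ✓
(3,0)% 3/3 ✓
(3,2)@ 2/4 ✓
(3,4)% 0/3 ✗
(4,0)% 2/2 ✓
(4,1)% 2/5 ✓
(4,2)@ 2/3 ✓
(4,4)@ 1/3 ✗
(5,2)@ 1/5 ✗
(5,4)@ 2/4 ✓
(5,5)% 2/5 ✓
(5,6)% 2/3 ✓
(6,0)% 1/1 ✓
(6,1)% 2/3 ✓
(6,2)% 2/3 ✓
(6,3)% 1/3 ✗
(6,5)@ 1/4 ✗
(6,6)% 2/3 ✓
Unsatisfied: (1,0), (1,4), (3,4), (4,4), (5,2), (6,3), (6,5) — 7 in total.

7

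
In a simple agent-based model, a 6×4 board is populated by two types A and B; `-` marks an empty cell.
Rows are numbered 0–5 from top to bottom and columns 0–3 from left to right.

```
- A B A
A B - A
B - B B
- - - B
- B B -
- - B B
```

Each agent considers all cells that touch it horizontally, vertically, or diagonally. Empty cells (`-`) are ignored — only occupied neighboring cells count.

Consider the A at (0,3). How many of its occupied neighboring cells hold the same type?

Occupied neighbors of (0,3): (0,2)=B, (1,3)=A.
Same type (A): 1 of 2.

1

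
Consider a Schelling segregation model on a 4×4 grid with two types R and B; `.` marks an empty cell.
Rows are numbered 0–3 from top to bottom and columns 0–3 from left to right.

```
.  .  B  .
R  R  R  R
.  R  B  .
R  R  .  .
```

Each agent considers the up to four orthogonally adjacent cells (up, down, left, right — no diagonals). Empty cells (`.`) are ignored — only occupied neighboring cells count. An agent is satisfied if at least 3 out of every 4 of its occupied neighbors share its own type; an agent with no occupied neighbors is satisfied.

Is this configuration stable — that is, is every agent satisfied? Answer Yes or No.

No

(0,2)B 0/1 not
(1,0)R 1/1 satisfied
(1,1)R 3/3 satisfied
(1,2)R 2/4 not
(1,3)R 1/1 satisfied
(2,1)R 2/3 not
(2,2)B 0/2 not
(3,0)R 1/1 satisfied
(3,1)R 2/2 satisfied
For instance (0,2) has only 0/1 same-type neighbors, below 3/4.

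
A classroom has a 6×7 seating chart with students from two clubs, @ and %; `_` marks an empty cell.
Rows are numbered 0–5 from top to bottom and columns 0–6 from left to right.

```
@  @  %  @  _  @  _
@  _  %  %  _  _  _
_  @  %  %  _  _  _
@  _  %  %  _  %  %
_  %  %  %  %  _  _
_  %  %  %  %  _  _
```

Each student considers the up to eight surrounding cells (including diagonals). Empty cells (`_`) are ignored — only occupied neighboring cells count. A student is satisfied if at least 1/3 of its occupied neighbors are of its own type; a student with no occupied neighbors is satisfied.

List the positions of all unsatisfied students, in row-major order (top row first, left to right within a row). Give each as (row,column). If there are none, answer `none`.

(0,0)@ 2/2 ok
(0,1)@ 2/4 ok
(0,2)% 2/4 ok
(0,3)@ 0/3 unhappy
(0,5)@ 0/0 ok
(1,0)@ 3/3 ok
(1,2)% 4/7 ok
(1,3)% 4/5 ok
(2,1)@ 2/5 ok
(2,2)% 5/6 ok
(2,3)% 5/5 ok
(3,0)@ 1/2 ok
(3,2)% 6/7 ok
(3,3)% 6/6 ok
(3,5)% 2/2 ok
(3,6)% 1/1 ok
(4,1)% 4/5 ok
(4,2)% 7/7 ok
(4,3)% 7/7 ok
(4,4)% 5/5 ok
(5,1)% 3/3 ok
(5,2)% 5/5 ok
(5,3)% 5/5 ok
(5,4)% 3/3 ok

(0,3)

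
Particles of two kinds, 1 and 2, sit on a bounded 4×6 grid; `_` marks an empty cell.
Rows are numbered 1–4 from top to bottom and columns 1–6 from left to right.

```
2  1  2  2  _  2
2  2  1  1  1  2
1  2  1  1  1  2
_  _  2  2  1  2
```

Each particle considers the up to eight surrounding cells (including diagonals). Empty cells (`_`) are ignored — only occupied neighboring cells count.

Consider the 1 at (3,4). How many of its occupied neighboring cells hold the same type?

6

Occupied neighbors of (3,4): (2,3)=1, (2,4)=1, (2,5)=1, (3,3)=1, (3,5)=1, (4,3)=2, (4,4)=2, (4,5)=1.
Same type (1): 6 of 8.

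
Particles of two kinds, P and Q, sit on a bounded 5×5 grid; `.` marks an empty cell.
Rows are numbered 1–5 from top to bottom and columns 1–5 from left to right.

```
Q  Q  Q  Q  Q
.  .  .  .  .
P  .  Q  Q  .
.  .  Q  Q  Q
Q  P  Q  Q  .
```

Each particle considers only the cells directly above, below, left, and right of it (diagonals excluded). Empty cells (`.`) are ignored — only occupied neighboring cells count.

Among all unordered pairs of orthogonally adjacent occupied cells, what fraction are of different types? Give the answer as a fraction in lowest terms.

Scan each occupied cell's neighbors to the right and below so each pair is counted once.
From row 1: 0 unlike of 4 pairs (running 0/4).
From row 3: 0 unlike of 3 pairs (running 0/7).
From row 4: 0 unlike of 4 pairs (running 0/11).
From row 5: 2 unlike of 3 pairs (running 2/14).
Total adjacent occupied pairs: 14; unlike-type pairs: 2.
2/14 reduces to 1/7.

1/7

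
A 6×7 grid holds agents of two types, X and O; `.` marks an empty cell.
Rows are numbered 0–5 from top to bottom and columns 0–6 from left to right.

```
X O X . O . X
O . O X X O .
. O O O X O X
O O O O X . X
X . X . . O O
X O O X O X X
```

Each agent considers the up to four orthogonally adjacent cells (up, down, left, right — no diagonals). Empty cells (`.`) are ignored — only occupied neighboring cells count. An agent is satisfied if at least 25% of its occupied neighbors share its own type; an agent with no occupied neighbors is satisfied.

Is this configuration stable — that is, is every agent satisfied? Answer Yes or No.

No

Row 0: (0,0)X 0/2 ✗ · (0,1)O 0/2 ✗ · (0,2)X 0/2 ✗ · (0,4)O 0/1 ✗ · (0,6)X 0/0 ✓
Row 1: (1,0)O 0/1 ✗ · (1,2)O 1/3 ✓ · (1,3)X 1/3 ✓ · (1,4)X 2/4 ✓ · (1,5)O 1/2 ✓
Row 2: (2,1)O 2/2 ✓ · (2,2)O 4/4 ✓ · (2,3)O 2/4 ✓ · (2,4)X 2/4 ✓ · (2,5)O 1/3 ✓ · (2,6)X 1/2 ✓
Row 3: (3,0)O 1/2 ✓ · (3,1)O 3/3 ✓ · (3,2)O 3/4 ✓ · (3,3)O 2/3 ✓ · (3,4)X 1/2 ✓ · (3,6)X 1/2 ✓
Row 4: (4,0)X 1/2 ✓ · (4,2)X 0/2 ✗ · (4,5)O 1/2 ✓ · (4,6)O 1/3 ✓
Row 5: (5,0)X 1/2 ✓ · (5,1)O 1/2 ✓ · (5,2)O 1/3 ✓ · (5,3)X 0/2 ✗ · (5,4)O 0/2 ✗ · (5,5)X 1/3 ✓ · (5,6)X 1/2 ✓
For instance (0,0) has only 0/2 same-type neighbors, below 1/4.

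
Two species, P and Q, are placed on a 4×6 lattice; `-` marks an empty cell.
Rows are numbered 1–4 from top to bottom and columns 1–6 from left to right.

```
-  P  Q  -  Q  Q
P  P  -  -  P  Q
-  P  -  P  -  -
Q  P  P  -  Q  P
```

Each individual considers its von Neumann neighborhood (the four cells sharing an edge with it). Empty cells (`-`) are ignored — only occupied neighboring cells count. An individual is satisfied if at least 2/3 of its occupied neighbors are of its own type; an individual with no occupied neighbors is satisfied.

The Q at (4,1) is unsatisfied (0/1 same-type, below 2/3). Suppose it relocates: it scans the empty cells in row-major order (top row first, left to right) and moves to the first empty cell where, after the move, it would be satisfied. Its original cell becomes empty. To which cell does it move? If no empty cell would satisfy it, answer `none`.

(1,4)

Vacating (4,1). Empty cells in order:
  (1,1): 0/2 same-type → still unsatisfied.
  (1,4): 2/2 same-type → satisfied — stop here.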